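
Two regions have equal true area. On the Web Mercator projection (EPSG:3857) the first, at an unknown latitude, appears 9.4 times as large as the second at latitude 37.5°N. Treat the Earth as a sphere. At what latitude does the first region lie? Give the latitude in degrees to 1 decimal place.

Mercator areal scale is sec²φ, so apparent-area ratio = sec²φ₁ / sec²φ₂ = cos²φ₂ / cos²φ₁.
cos²φ₂ / cos²φ₁ = 9.4  ⇒  cos φ₁ = cos 37.5° / √9.4 = 0.7934/3.066 = 0.2588.
φ₁ = arccos(0.2588) ≈ 75.0°.

75.0°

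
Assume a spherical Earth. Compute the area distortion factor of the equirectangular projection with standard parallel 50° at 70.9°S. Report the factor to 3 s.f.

1.96

With standard parallel φ₀ = 50°, the equirectangular projection gives x = Rλ cos φ₀, y = Rφ, so h = 1 and k = cos 50° / cos φ.
Areal scale = h·k = 1 × cos φ₀ / cos φ; at 70.9°, h = 1.000, k = 1.964, so h·k = 1.964.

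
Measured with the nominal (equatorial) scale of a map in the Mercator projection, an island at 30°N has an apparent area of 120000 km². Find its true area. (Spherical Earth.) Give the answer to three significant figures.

90000 km²

Mercator is conformal, so the point scale is isotropic: h = k = sec φ = 1/cos φ.
Areal scale = k² = sec²φ = 1/cos²(30°) = 1/0.8660² = 1.333.
True area = apparent / (areal scale) = 120000 / 1.333 ≈ 90000 km².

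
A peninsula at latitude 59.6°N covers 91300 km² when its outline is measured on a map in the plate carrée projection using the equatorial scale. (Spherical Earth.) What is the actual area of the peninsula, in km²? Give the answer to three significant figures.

46200 km²

For the equirectangular projection with φ₀ = 0 (plate carrée), h = 1 along meridians and k = sec φ along parallels.
Areal scale = h·k = 1 × sec φ; at 59.6°, h = 1.000, k = 1.976, so h·k = 1.976.
True area = apparent / (areal scale) = 91300 / 1.976 ≈ 46200 km².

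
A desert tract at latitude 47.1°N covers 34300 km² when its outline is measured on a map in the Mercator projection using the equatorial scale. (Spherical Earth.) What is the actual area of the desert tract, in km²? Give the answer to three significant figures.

15900 km²

The Mercator projection is conformal; its linear scale factor is the same in every direction and equals sec φ = 1/cos φ.
Areal scale = k² = sec²φ = 1/cos²(47.1°) = 1/0.6807² = 2.158.
True area = apparent / (areal scale) = 34300 / 2.158 ≈ 15900 km².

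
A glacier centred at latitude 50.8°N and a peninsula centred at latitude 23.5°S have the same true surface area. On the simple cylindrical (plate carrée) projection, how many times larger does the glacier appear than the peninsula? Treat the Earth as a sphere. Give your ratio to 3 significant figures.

1.45

In the plate carrée (x = Rλ, y = Rφ), meridians are true-scale (h = 1) and parallels are stretched by k = sec φ.
Areal scale at 50.8°: h·k = 1.000 × 1.582 = 1.582.
Areal scale at 23.5°: h·k = 1.000 × 1.090 = 1.090.
Ratio = 1.582/1.090 ≈ 1.45.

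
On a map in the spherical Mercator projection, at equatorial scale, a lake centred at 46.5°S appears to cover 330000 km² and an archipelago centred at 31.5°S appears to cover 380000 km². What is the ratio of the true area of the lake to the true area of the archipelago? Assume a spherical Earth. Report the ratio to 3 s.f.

On Mercator the areal scale is sec²φ, so true area = apparent × cos²φ.
True area of lake: 330000 × cos²(46.5°) = 330000 × 0.4738 = 156400 km².
True area of archipelago: 380000 × cos²(31.5°) = 380000 × 0.7270 = 276300 km².
Ratio = 156400 / 276300 ≈ 0.566.

0.566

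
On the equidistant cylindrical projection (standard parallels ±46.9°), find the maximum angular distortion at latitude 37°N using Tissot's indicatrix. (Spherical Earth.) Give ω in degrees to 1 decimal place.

The equidistant cylindrical projection with φ₀ = 46.9° has h = 1 (meridians true) and k = cos φ₀ / cos φ along parallels.
At 37°: h = 1.000, k = 0.8556; principal scales a = 1.000, b = 0.8556.
sin(ω/2) = (a − b)/(a + b) = 0.1444/1.856 = 0.07785, so ω = 2 arcsin(0.07785) ≈ 8.9°.

8.9°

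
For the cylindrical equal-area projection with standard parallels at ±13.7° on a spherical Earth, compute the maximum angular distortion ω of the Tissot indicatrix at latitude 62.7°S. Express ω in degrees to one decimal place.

Cylindrical equal-area (φ₀ = 13.7°): h = cos φ / cos 13.7° along meridians, k = cos 13.7° / cos φ along parallels; h·k = 1.
At 62.7°: h = 0.4721, k = 2.118; principal scales a = 2.118, b = 0.4721.
sin(ω/2) = (a − b)/(a + b) = 1.646/2.590 = 0.6355, so ω = 2 arcsin(0.6355) ≈ 78.9°.

78.9°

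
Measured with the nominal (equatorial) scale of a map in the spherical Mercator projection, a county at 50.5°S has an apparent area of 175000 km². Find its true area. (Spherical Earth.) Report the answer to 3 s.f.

The Mercator projection is conformal; its linear scale factor is the same in every direction and equals sec φ = 1/cos φ.
Areal scale = k² = sec²φ = 1/cos²(50.5°) = 1/0.6361² = 2.472.
True area = apparent / (areal scale) = 175000 / 2.472 ≈ 70800 km².

70800 km²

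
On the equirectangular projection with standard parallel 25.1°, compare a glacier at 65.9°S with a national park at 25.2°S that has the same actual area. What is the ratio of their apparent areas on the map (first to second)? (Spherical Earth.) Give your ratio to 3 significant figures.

2.22

In the equirectangular projection with standard parallel φ₀ = 25.1° (x = Rλ cos φ₀, y = Rφ), meridians are true-scale (h = 1) and the parallel scale is k = cos φ₀ / cos φ.
Areal scale at 65.9°: h·k = 1.000 × 2.218 = 2.218.
Areal scale at 25.2°: h·k = 1.000 × 1.001 = 1.001.
Ratio = 2.218/1.001 ≈ 2.22.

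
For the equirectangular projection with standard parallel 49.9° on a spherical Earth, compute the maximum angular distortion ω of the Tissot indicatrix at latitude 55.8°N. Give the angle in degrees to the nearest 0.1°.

The equidistant cylindrical projection with φ₀ = 49.9° has h = 1 (meridians true) and k = cos φ₀ / cos φ along parallels.
At 55.8°: h = 1.000, k = 1.146; principal scales a = 1.146, b = 1.000.
sin(ω/2) = (a − b)/(a + b) = 0.1460/2.146 = 0.06802, so ω = 2 arcsin(0.06802) ≈ 7.8°.

7.8°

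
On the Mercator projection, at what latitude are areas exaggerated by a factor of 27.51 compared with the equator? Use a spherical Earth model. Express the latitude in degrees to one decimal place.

79.0°

Mercator areal scale is sec²φ.
sec²φ = 27.51  ⇒  cos²φ = 0.03635  ⇒  cos φ = 0.1907.
φ = arccos(0.1907) ≈ 79.0°.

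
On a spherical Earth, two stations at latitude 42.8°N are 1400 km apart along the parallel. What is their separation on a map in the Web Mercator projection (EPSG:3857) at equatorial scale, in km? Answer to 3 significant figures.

1910 km

Mercator is conformal, so the point scale is isotropic: h = k = sec φ = 1/cos φ.
Along the parallel, k = sec 42.8° = 1/0.7337 = 1.363.
Map distance = 1400 × 1.363 ≈ 1910 km.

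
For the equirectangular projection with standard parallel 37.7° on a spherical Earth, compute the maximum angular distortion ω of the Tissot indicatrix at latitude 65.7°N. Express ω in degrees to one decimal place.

The equidistant cylindrical projection with φ₀ = 37.7° has h = 1 (meridians true) and k = cos φ₀ / cos φ along parallels.
At 65.7°: h = 1.000, k = 1.923; principal scales a = 1.923, b = 1.000.
sin(ω/2) = (a − b)/(a + b) = 0.9227/2.923 = 0.3157, so ω = 2 arcsin(0.3157) ≈ 36.8°.

36.8°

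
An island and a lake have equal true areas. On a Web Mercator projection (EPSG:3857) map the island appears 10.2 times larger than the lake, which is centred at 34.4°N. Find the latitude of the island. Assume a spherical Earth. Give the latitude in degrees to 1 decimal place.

75.0°

For equal true areas on Mercator, apparent areas scale as sec²φ, so the ratio is cos²φ₂ / cos²φ₁.
cos²φ₂ / cos²φ₁ = 10.2  ⇒  cos φ₁ = cos 34.4° / √10.2 = 0.8251/3.194 = 0.2584.
φ₁ = arccos(0.2584) ≈ 75.0°.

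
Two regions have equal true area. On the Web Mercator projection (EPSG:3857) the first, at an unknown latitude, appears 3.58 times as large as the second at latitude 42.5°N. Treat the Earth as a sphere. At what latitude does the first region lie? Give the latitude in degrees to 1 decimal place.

Mercator areal scale is sec²φ, so apparent-area ratio = sec²φ₁ / sec²φ₂ = cos²φ₂ / cos²φ₁.
cos²φ₂ / cos²φ₁ = 3.58  ⇒  cos φ₁ = cos 42.5° / √3.58 = 0.7373/1.892 = 0.3897.
φ₁ = arccos(0.3897) ≈ 67.1°.

67.1°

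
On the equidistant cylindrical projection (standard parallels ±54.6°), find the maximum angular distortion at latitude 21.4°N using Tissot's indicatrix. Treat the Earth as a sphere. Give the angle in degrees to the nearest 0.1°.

With standard parallel φ₀ = 54.6°, the equirectangular projection gives x = Rλ cos φ₀, y = Rφ, so h = 1 and k = cos 54.6° / cos φ.
At 21.4°: h = 1.000, k = 0.6222; principal scales a = 1.000, b = 0.6222.
sin(ω/2) = (a − b)/(a + b) = 0.3778/1.622 = 0.2329, so ω = 2 arcsin(0.2329) ≈ 26.9°.

26.9°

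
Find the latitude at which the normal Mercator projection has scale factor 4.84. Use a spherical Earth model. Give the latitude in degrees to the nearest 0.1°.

78.1°

Mercator scale is k = sec φ = 1/cos φ.
1/cos φ = 4.84  ⇒  cos φ = 0.2066  ⇒  φ = arccos(0.2066) ≈ 78.1°.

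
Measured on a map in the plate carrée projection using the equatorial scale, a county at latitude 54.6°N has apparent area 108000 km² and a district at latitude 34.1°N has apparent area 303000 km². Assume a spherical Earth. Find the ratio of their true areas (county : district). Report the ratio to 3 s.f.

Plate carrée has h = 1 and k = sec φ, giving areal scale sec φ; true area = (apparent area) · cos φ.
True area of county: 108000 × cos(54.6°) = 108000 × 0.5793 = 62560 km².
True area of district: 303000 × cos(34.1°) = 303000 × 0.8281 = 250900 km².
Ratio = 62560 / 250900 ≈ 0.249.

0.249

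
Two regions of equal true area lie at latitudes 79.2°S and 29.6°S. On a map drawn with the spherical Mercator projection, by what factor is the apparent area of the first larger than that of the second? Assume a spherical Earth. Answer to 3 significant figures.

21.5

Mercator areal scale is sec²φ.
At 79.2°: sec²(79.2°) = 1/0.1874² = 28.48.
At 29.6°: sec²(29.6°) = 1/0.8695² = 1.323.
Ratio = 28.48/1.323 = cos²(29.6°)/cos²(79.2°) ≈ 21.5.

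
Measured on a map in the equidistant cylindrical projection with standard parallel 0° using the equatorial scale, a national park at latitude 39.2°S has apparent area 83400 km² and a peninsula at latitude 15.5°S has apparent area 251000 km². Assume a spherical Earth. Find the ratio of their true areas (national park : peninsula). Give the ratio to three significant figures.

0.267

On the plate carrée, areal scale = h·k = 1 × sec φ, so true area = apparent × cos φ.
True area of national park: 83400 × cos(39.2°) = 83400 × 0.7749 = 64630 km².
True area of peninsula: 251000 × cos(15.5°) = 251000 × 0.9636 = 241900 km².
Ratio = 64630 / 241900 ≈ 0.267.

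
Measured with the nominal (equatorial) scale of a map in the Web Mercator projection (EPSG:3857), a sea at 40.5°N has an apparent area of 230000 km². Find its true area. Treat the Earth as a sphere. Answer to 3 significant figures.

133000 km²

Mercator is conformal, so the point scale is isotropic: h = k = sec φ = 1/cos φ.
Areal scale = k² = sec²φ = 1/cos²(40.5°) = 1/0.7604² = 1.729.
True area = apparent / (areal scale) = 230000 / 1.729 ≈ 133000 km².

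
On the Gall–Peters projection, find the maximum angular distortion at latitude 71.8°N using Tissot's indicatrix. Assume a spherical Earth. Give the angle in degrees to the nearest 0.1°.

Gall–Peters is a cylindrical equal-area projection with standard parallels at ±45°. A cylindrical equal-area projection with standard parallel φ₀ has meridian scale h = cos φ / cos φ₀ and parallel scale k = cos φ₀ / cos φ (so areas are preserved, h·k = 1).
At 71.8°: h = 0.4417, k = 2.264; principal scales a = 2.264, b = 0.4417.
sin(ω/2) = (a − b)/(a + b) = 1.822/2.706 = 0.6735, so ω = 2 arcsin(0.6735) ≈ 84.7°.

84.7°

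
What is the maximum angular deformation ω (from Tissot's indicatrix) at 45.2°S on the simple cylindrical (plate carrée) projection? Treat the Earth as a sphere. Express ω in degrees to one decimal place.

20.0°

In the plate carrée (x = Rλ, y = Rφ), meridians are true-scale (h = 1) and parallels are stretched by k = sec φ.
At 45.2°: h = 1.000, k = 1.419; principal scales a = 1.419, b = 1.000.
sin(ω/2) = (a − b)/(a + b) = 0.4192/2.419 = 0.1733, so ω = 2 arcsin(0.1733) ≈ 20.0°.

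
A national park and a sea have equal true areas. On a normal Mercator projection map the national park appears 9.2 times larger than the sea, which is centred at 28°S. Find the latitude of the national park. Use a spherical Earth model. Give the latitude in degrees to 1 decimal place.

For equal true areas on Mercator, apparent areas scale as sec²φ, so the ratio is cos²φ₂ / cos²φ₁.
cos²φ₂ / cos²φ₁ = 9.2  ⇒  cos φ₁ = cos 28° / √9.2 = 0.8829/3.033 = 0.2911.
φ₁ = arccos(0.2911) ≈ 73.1°.

73.1°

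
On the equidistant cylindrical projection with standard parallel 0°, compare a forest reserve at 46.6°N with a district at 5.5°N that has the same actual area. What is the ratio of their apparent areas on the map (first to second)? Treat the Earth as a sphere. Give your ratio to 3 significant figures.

1.45

Plate carrée maps x = Rλ, y = Rφ. The meridian scale is h = 1 and the parallel scale is k = 1/cos φ = sec φ.
Areal scale at 46.6°: h·k = 1.000 × 1.455 = 1.455.
Areal scale at 5.5°: h·k = 1.000 × 1.005 = 1.005.
Ratio = 1.455/1.005 ≈ 1.45.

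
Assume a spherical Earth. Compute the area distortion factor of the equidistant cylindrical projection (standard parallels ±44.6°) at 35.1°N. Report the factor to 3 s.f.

The equidistant cylindrical projection with φ₀ = 44.6° has h = 1 (meridians true) and k = cos φ₀ / cos φ along parallels.
Areal scale = h·k = 1 × cos φ₀ / cos φ; at 35.1°, h = 1.000, k = 0.8703, so h·k = 0.8703.

0.870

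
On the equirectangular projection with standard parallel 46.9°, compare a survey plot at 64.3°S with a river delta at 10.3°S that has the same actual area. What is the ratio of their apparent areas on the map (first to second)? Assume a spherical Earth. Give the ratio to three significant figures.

2.27

The equidistant cylindrical projection with φ₀ = 46.9° has h = 1 (meridians true) and k = cos φ₀ / cos φ along parallels.
Areal scale at 64.3°: h·k = 1.000 × 1.576 = 1.576.
Areal scale at 10.3°: h·k = 1.000 × 0.6945 = 0.6945.
Ratio = 1.576/0.6945 ≈ 2.27.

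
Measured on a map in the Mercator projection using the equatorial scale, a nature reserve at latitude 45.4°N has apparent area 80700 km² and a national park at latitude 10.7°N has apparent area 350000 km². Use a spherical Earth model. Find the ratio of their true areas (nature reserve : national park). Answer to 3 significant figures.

0.118

On Mercator the areal scale is sec²φ, so true area = apparent × cos²φ.
True area of nature reserve: 80700 × cos²(45.4°) = 80700 × 0.4930 = 39790 km².
True area of national park: 350000 × cos²(10.7°) = 350000 × 0.9655 = 337900 km².
Ratio = 39790 / 337900 ≈ 0.118.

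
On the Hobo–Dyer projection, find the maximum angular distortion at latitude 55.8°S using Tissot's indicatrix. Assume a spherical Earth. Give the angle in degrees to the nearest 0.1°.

38.7°

The Hobo–Dyer projection is cylindrical equal-area with φ₀ = 37.5°. For cylindrical equal-area with standard parallel φ₀, h = cos φ / cos φ₀ and k = cos φ₀ / cos φ, so h·k = 1.
At 55.8°: h = 0.7085, k = 1.411; principal scales a = 1.411, b = 0.7085.
sin(ω/2) = (a − b)/(a + b) = 0.7030/2.120 = 0.3316, so ω = 2 arcsin(0.3316) ≈ 38.7°.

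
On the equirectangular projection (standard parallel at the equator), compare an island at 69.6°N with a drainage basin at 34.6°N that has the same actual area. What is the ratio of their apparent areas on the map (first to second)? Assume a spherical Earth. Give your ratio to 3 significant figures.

Plate carrée maps x = Rλ, y = Rφ. The meridian scale is h = 1 and the parallel scale is k = 1/cos φ = sec φ.
Areal scale at 69.6°: h·k = 1.000 × 2.869 = 2.869.
Areal scale at 34.6°: h·k = 1.000 × 1.215 = 1.215.
Ratio = 2.869/1.215 ≈ 2.36.

2.36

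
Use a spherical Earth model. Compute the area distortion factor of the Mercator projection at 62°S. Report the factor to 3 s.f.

For Mercator, h = k = sec φ (a conformal cylindrical projection has a single point scale, 1/cos φ).
Areal scale = k² = sec²φ = 1/cos²(62°) = 1/0.4695² = 4.537.

4.54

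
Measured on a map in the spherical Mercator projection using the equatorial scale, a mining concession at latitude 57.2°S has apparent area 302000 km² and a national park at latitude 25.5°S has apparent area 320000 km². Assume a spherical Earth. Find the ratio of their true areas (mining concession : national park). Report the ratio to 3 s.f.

0.340

On Mercator the areal scale is sec²φ, so true area = apparent × cos²φ.
True area of mining concession: 302000 × cos²(57.2°) = 302000 × 0.2934 = 88620 km².
True area of national park: 320000 × cos²(25.5°) = 320000 × 0.8147 = 260700 km².
Ratio = 88620 / 260700 ≈ 0.340.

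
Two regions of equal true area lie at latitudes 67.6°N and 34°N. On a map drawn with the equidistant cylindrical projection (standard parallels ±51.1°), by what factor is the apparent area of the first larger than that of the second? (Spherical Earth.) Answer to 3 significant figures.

In the equirectangular projection with standard parallel φ₀ = 51.1° (x = Rλ cos φ₀, y = Rφ), meridians are true-scale (h = 1) and the parallel scale is k = cos φ₀ / cos φ.
Areal scale at 67.6°: h·k = 1.000 × 1.648 = 1.648.
Areal scale at 34°: h·k = 1.000 × 0.7575 = 0.7575.
Ratio = 1.648/0.7575 ≈ 2.18.

2.18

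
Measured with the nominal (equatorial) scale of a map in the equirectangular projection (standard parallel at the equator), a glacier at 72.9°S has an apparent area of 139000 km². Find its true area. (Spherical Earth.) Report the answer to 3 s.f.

Plate carrée maps x = Rλ, y = Rφ. The meridian scale is h = 1 and the parallel scale is k = 1/cos φ = sec φ.
Areal scale = h·k = 1 × sec φ; at 72.9°, h = 1.000, k = 3.401, so h·k = 3.401.
True area = apparent / (areal scale) = 139000 / 3.401 ≈ 40900 km².

40900 km²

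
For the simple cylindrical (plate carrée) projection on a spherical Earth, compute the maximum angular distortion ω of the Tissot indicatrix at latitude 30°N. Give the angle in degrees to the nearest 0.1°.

Plate carrée maps x = Rλ, y = Rφ. The meridian scale is h = 1 and the parallel scale is k = 1/cos φ = sec φ.
At 30°: h = 1.000, k = 1.155; principal scales a = 1.155, b = 1.000.
sin(ω/2) = (a − b)/(a + b) = 0.1547/2.155 = 0.07180, so ω = 2 arcsin(0.07180) ≈ 8.2°.

8.2°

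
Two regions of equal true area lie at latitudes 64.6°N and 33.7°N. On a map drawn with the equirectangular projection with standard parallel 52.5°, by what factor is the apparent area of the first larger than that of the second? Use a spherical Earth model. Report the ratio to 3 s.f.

1.94

The equidistant cylindrical projection with φ₀ = 52.5° has h = 1 (meridians true) and k = cos φ₀ / cos φ along parallels.
Areal scale at 64.6°: h·k = 1.000 × 1.419 = 1.419.
Areal scale at 33.7°: h·k = 1.000 × 0.7317 = 0.7317.
Ratio = 1.419/0.7317 ≈ 1.94.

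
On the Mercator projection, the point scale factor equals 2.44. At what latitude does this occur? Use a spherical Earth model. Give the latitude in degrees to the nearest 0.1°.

Mercator scale is k = sec φ = 1/cos φ.
1/cos φ = 2.44  ⇒  cos φ = 0.4098  ⇒  φ = arccos(0.4098) ≈ 65.8°.

65.8°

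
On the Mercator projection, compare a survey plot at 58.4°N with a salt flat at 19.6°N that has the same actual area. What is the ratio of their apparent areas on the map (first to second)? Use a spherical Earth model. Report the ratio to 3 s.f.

Mercator is conformal with k = sec φ, so areal scale = k² = sec²φ.
At 58.4°: sec²(58.4°) = 1/0.5240² = 3.642.
At 19.6°: sec²(19.6°) = 1/0.9421² = 1.127.
Ratio = 3.642/1.127 = cos²(19.6°)/cos²(58.4°) ≈ 3.23.

3.23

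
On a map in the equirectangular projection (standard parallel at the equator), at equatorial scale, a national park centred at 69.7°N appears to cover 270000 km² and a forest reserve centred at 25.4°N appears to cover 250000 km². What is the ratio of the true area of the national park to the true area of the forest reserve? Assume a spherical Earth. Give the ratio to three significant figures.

0.415

Plate carrée has h = 1 and k = sec φ, giving areal scale sec φ; true area = (apparent area) · cos φ.
True area of national park: 270000 × cos(69.7°) = 270000 × 0.3469 = 93670 km².
True area of forest reserve: 250000 × cos(25.4°) = 250000 × 0.9033 = 225800 km².
Ratio = 93670 / 225800 ≈ 0.415.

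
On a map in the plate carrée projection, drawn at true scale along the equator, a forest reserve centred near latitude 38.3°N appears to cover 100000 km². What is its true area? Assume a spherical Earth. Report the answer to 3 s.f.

78500 km²

For the equirectangular projection with φ₀ = 0 (plate carrée), h = 1 along meridians and k = sec φ along parallels.
Areal scale = h·k = 1 × sec φ; at 38.3°, h = 1.000, k = 1.274, so h·k = 1.274.
True area = apparent / (areal scale) = 100000 / 1.274 ≈ 78500 km².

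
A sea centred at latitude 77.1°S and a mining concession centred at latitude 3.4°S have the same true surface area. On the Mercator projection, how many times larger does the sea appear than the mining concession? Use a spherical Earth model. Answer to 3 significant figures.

Mercator is conformal with k = sec φ, so areal scale = k² = sec²φ.
At 77.1°: sec²(77.1°) = 1/0.2233² = 20.06.
At 3.4°: sec²(3.4°) = 1/0.9982² = 1.004.
Ratio = 20.06/1.004 = cos²(3.4°)/cos²(77.1°) ≈ 20.0.

20.0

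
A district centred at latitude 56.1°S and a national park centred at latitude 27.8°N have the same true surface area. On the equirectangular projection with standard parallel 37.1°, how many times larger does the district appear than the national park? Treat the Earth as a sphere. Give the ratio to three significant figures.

In the equirectangular projection with standard parallel φ₀ = 37.1° (x = Rλ cos φ₀, y = Rφ), meridians are true-scale (h = 1) and the parallel scale is k = cos φ₀ / cos φ.
Areal scale at 56.1°: h·k = 1.000 × 1.430 = 1.430.
Areal scale at 27.8°: h·k = 1.000 × 0.9017 = 0.9017.
Ratio = 1.430/0.9017 ≈ 1.59.

1.59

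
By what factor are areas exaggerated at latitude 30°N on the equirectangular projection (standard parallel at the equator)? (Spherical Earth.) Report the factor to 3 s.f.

For the equirectangular projection with φ₀ = 0 (plate carrée), h = 1 along meridians and k = sec φ along parallels.
Areal scale = h·k = 1 × sec φ; at 30°, h = 1.000, k = 1.155, so h·k = 1.155.

1.15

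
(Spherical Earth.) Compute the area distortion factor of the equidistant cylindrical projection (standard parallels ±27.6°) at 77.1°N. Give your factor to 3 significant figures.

The equidistant cylindrical projection with φ₀ = 27.6° has h = 1 (meridians true) and k = cos φ₀ / cos φ along parallels.
Areal scale = h·k = 1 × cos φ₀ / cos φ; at 77.1°, h = 1.000, k = 3.970, so h·k = 3.970.

3.97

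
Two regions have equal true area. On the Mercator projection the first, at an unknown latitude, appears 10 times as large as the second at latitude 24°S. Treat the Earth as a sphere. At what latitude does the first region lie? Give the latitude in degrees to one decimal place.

73.2°

On Mercator, (apparent₁)/(apparent₂) = sec²φ₁ / sec²φ₂ when true areas are equal.
cos²φ₂ / cos²φ₁ = 10  ⇒  cos φ₁ = cos 24° / √10 = 0.9135/3.162 = 0.2889.
φ₁ = arccos(0.2889) ≈ 73.2°.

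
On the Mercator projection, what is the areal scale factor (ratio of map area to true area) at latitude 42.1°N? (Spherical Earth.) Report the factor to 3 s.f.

The Mercator projection is conformal; its linear scale factor is the same in every direction and equals sec φ = 1/cos φ.
Areal scale = k² = sec²φ = 1/cos²(42.1°) = 1/0.7420² = 1.816.

1.82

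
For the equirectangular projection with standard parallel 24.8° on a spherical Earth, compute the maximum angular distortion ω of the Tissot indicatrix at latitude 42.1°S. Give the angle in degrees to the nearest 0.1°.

11.5°

The equidistant cylindrical projection with φ₀ = 24.8° has h = 1 (meridians true) and k = cos φ₀ / cos φ along parallels.
At 42.1°: h = 1.000, k = 1.223; principal scales a = 1.223, b = 1.000.
sin(ω/2) = (a − b)/(a + b) = 0.2235/2.223 = 0.1005, so ω = 2 arcsin(0.1005) ≈ 11.5°.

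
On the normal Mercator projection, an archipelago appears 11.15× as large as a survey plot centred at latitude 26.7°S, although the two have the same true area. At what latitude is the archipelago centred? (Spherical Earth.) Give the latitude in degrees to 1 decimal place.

74.5°

On Mercator, (apparent₁)/(apparent₂) = sec²φ₁ / sec²φ₂ when true areas are equal.
cos²φ₂ / cos²φ₁ = 11.15  ⇒  cos φ₁ = cos 26.7° / √11.15 = 0.8934/3.339 = 0.2675.
φ₁ = arccos(0.2675) ≈ 74.5°.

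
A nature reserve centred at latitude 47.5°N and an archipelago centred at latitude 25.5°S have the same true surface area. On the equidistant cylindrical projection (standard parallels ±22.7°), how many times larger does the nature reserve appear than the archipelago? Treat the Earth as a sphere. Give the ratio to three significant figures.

The equidistant cylindrical projection with φ₀ = 22.7° has h = 1 (meridians true) and k = cos φ₀ / cos φ along parallels.
Areal scale at 47.5°: h·k = 1.000 × 1.366 = 1.366.
Areal scale at 25.5°: h·k = 1.000 × 1.022 = 1.022.
Ratio = 1.366/1.022 ≈ 1.34.

1.34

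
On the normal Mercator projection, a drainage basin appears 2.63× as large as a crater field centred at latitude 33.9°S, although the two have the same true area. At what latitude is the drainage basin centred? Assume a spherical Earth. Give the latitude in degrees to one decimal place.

Mercator areal scale is sec²φ, so apparent-area ratio = sec²φ₁ / sec²φ₂ = cos²φ₂ / cos²φ₁.
cos²φ₂ / cos²φ₁ = 2.63  ⇒  cos φ₁ = cos 33.9° / √2.63 = 0.8300/1.622 = 0.5118.
φ₁ = arccos(0.5118) ≈ 59.2°.

59.2°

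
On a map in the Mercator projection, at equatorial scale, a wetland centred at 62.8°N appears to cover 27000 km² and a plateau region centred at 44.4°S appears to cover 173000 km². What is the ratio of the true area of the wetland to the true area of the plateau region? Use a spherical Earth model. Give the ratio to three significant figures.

Since Mercator area scale is 1/cos²φ, the true area equals the apparent area multiplied by cos²φ.
True area of wetland: 27000 × cos²(62.8°) = 27000 × 0.2089 = 5641 km².
True area of plateau region: 173000 × cos²(44.4°) = 173000 × 0.5105 = 88310 km².
Ratio = 5641 / 88310 ≈ 0.0639.

0.0639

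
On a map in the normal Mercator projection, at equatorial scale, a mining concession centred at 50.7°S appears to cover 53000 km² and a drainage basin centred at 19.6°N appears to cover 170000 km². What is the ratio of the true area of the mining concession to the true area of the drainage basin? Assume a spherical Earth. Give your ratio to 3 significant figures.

Since Mercator area scale is 1/cos²φ, the true area equals the apparent area multiplied by cos²φ.
True area of mining concession: 53000 × cos²(50.7°) = 53000 × 0.4012 = 21260 km².
True area of drainage basin: 170000 × cos²(19.6°) = 170000 × 0.8875 = 150900 km².
Ratio = 21260 / 150900 ≈ 0.141.

0.141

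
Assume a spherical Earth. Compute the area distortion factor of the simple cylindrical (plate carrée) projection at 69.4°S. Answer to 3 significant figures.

In the plate carrée (x = Rλ, y = Rφ), meridians are true-scale (h = 1) and parallels are stretched by k = sec φ.
Areal scale = h·k = 1 × sec φ; at 69.4°, h = 1.000, k = 2.842, so h·k = 2.842.

2.84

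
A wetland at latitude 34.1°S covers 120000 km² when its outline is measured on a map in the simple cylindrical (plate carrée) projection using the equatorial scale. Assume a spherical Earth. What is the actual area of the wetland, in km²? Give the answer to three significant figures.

99400 km²

In the plate carrée (x = Rλ, y = Rφ), meridians are true-scale (h = 1) and parallels are stretched by k = sec φ.
Areal scale = h·k = 1 × sec φ; at 34.1°, h = 1.000, k = 1.208, so h·k = 1.208.
True area = apparent / (areal scale) = 120000 / 1.208 ≈ 99400 km².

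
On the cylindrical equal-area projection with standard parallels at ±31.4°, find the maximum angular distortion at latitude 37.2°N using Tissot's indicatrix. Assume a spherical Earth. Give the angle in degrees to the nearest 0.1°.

A cylindrical equal-area projection with standard parallel φ₀ has meridian scale h = cos φ / cos φ₀ and parallel scale k = cos φ₀ / cos φ (so areas are preserved, h·k = 1).
At 37.2°: h = 0.9332, k = 1.072; principal scales a = 1.072, b = 0.9332.
sin(ω/2) = (a − b)/(a + b) = 0.1384/2.005 = 0.06903, so ω = 2 arcsin(0.06903) ≈ 7.9°.

7.9°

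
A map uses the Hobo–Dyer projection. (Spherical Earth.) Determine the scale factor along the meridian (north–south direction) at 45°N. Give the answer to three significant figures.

0.891

The Hobo–Dyer projection is cylindrical equal-area with φ₀ = 37.5°. A cylindrical equal-area projection with standard parallel φ₀ has meridian scale h = cos φ / cos φ₀ and parallel scale k = cos φ₀ / cos φ (so areas are preserved, h·k = 1).
h = cos 45° / cos 37.5° = 0.7071/0.7934 = 0.8913.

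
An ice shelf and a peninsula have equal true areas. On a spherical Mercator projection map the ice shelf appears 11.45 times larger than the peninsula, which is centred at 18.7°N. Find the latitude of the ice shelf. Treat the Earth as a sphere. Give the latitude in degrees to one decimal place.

On Mercator, (apparent₁)/(apparent₂) = sec²φ₁ / sec²φ₂ when true areas are equal.
cos²φ₂ / cos²φ₁ = 11.45  ⇒  cos φ₁ = cos 18.7° / √11.45 = 0.9472/3.384 = 0.2799.
φ₁ = arccos(0.2799) ≈ 73.7°.

73.7°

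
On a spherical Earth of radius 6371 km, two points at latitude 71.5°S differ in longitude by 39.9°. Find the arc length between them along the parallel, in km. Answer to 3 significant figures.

1410 km

Arc length along a parallel = R cos φ · Δλ (with Δλ in radians).
= 6371 × cos 71.5° × (39.9° × π/180) = 6371 × 0.3173 × 0.6964 ≈ 1410 km.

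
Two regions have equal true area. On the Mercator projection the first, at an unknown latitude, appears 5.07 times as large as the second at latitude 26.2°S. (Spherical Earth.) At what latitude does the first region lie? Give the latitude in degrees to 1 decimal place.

On Mercator, (apparent₁)/(apparent₂) = sec²φ₁ / sec²φ₂ when true areas are equal.
cos²φ₂ / cos²φ₁ = 5.07  ⇒  cos φ₁ = cos 26.2° / √5.07 = 0.8973/2.252 = 0.3985.
φ₁ = arccos(0.3985) ≈ 66.5°.

66.5°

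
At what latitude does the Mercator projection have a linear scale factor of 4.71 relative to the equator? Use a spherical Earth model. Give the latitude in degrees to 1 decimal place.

Mercator scale is k = sec φ = 1/cos φ.
1/cos φ = 4.71  ⇒  cos φ = 0.2123  ⇒  φ = arccos(0.2123) ≈ 77.7°.

77.7°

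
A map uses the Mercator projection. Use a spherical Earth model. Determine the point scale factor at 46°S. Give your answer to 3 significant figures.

1.44

The Mercator projection is conformal; its linear scale factor is the same in every direction and equals sec φ = 1/cos φ.
k = 1/cos 46° = 1/0.6947 = 1.440.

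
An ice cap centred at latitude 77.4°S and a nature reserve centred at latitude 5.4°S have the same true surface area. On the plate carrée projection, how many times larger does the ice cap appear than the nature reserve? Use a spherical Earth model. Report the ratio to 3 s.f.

4.56

In the plate carrée (x = Rλ, y = Rφ), meridians are true-scale (h = 1) and parallels are stretched by k = sec φ.
Areal scale at 77.4°: h·k = 1.000 × 4.584 = 4.584.
Areal scale at 5.4°: h·k = 1.000 × 1.004 = 1.004.
Ratio = 4.584/1.004 ≈ 4.56.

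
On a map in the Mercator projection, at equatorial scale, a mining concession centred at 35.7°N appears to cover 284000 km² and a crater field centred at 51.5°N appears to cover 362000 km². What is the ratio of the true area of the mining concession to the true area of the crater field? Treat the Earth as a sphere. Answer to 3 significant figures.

1.34

Mercator's areal exaggeration is sec²φ; hence true area = (apparent area) · cos²φ.
True area of mining concession: 284000 × cos²(35.7°) = 284000 × 0.6595 = 187300 km².
True area of crater field: 362000 × cos²(51.5°) = 362000 × 0.3875 = 140300 km².
Ratio = 187300 / 140300 ≈ 1.34.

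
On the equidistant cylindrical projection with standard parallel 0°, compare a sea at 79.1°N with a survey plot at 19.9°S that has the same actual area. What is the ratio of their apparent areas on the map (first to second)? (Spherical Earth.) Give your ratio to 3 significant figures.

Plate carrée maps x = Rλ, y = Rφ. The meridian scale is h = 1 and the parallel scale is k = 1/cos φ = sec φ.
Areal scale at 79.1°: h·k = 1.000 × 5.288 = 5.288.
Areal scale at 19.9°: h·k = 1.000 × 1.064 = 1.064.
Ratio = 5.288/1.064 ≈ 4.97.

4.97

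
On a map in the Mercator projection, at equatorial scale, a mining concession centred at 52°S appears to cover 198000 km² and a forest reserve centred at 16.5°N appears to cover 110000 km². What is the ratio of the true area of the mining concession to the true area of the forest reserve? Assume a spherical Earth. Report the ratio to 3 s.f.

0.742

Since Mercator area scale is 1/cos²φ, the true area equals the apparent area multiplied by cos²φ.
True area of mining concession: 198000 × cos²(52°) = 198000 × 0.3790 = 75050 km².
True area of forest reserve: 110000 × cos²(16.5°) = 110000 × 0.9193 = 101100 km².
Ratio = 75050 / 101100 ≈ 0.742.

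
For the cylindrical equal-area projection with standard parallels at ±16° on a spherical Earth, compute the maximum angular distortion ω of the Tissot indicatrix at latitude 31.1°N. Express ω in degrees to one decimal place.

A cylindrical equal-area projection with standard parallel φ₀ has meridian scale h = cos φ / cos φ₀ and parallel scale k = cos φ₀ / cos φ (so areas are preserved, h·k = 1).
At 31.1°: h = 0.8908, k = 1.123; principal scales a = 1.123, b = 0.8908.
sin(ω/2) = (a − b)/(a + b) = 0.2318/2.013 = 0.1152, so ω = 2 arcsin(0.1152) ≈ 13.2°.

13.2°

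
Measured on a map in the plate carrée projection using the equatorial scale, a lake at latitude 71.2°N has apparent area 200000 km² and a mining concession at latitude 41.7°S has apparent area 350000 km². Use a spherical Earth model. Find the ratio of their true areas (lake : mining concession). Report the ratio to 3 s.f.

0.247

Plate carrée has h = 1 and k = sec φ, giving areal scale sec φ; true area = (apparent area) · cos φ.
True area of lake: 200000 × cos(71.2°) = 200000 × 0.3223 = 64450 km².
True area of mining concession: 350000 × cos(41.7°) = 350000 × 0.7466 = 261300 km².
Ratio = 64450 / 261300 ≈ 0.247.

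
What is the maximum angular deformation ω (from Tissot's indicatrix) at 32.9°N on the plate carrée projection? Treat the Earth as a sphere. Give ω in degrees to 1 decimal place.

10.0°

In the plate carrée (x = Rλ, y = Rφ), meridians are true-scale (h = 1) and parallels are stretched by k = sec φ.
At 32.9°: h = 1.000, k = 1.191; principal scales a = 1.191, b = 1.000.
sin(ω/2) = (a − b)/(a + b) = 0.1910/2.191 = 0.08718, so ω = 2 arcsin(0.08718) ≈ 10.0°.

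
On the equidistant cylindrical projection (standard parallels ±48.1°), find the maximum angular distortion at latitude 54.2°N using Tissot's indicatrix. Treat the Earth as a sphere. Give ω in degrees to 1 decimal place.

The equidistant cylindrical projection with φ₀ = 48.1° has h = 1 (meridians true) and k = cos φ₀ / cos φ along parallels.
At 54.2°: h = 1.000, k = 1.142; principal scales a = 1.142, b = 1.000.
sin(ω/2) = (a − b)/(a + b) = 0.1417/2.142 = 0.06615, so ω = 2 arcsin(0.06615) ≈ 7.6°.

7.6°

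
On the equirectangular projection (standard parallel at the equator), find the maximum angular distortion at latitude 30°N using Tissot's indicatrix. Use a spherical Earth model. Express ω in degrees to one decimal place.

8.2°

In the plate carrée (x = Rλ, y = Rφ), meridians are true-scale (h = 1) and parallels are stretched by k = sec φ.
At 30°: h = 1.000, k = 1.155; principal scales a = 1.155, b = 1.000.
sin(ω/2) = (a − b)/(a + b) = 0.1547/2.155 = 0.07180, so ω = 2 arcsin(0.07180) ≈ 8.2°.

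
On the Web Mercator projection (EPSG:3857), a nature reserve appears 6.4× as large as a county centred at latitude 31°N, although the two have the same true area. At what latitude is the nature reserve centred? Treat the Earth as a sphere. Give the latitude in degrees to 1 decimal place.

70.2°

For equal true areas on Mercator, apparent areas scale as sec²φ, so the ratio is cos²φ₂ / cos²φ₁.
cos²φ₂ / cos²φ₁ = 6.4  ⇒  cos φ₁ = cos 31° / √6.4 = 0.8572/2.530 = 0.3388.
φ₁ = arccos(0.3388) ≈ 70.2°.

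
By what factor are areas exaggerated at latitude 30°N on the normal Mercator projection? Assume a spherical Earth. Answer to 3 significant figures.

Mercator is conformal, so the point scale is isotropic: h = k = sec φ = 1/cos φ.
Areal scale = k² = sec²φ = 1/cos²(30°) = 1/0.8660² = 1.333.

1.33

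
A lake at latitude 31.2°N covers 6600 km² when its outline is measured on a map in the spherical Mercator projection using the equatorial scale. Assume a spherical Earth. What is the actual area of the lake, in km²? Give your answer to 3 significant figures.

The Mercator projection is conformal; its linear scale factor is the same in every direction and equals sec φ = 1/cos φ.
Areal scale = k² = sec²φ = 1/cos²(31.2°) = 1/0.8554² = 1.367.
True area = apparent / (areal scale) = 6600 / 1.367 ≈ 4830 km².

4830 km²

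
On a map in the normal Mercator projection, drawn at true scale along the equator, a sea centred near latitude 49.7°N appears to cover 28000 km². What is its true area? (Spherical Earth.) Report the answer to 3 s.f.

11700 km²

For Mercator, h = k = sec φ (a conformal cylindrical projection has a single point scale, 1/cos φ).
Areal scale = k² = sec²φ = 1/cos²(49.7°) = 1/0.6468² = 2.390.
True area = apparent / (areal scale) = 28000 / 2.390 ≈ 11700 km².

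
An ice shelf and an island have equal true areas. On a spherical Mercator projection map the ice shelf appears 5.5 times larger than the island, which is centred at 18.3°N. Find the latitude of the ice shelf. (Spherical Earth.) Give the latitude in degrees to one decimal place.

For equal true areas on Mercator, apparent areas scale as sec²φ, so the ratio is cos²φ₂ / cos²φ₁.
cos²φ₂ / cos²φ₁ = 5.5  ⇒  cos φ₁ = cos 18.3° / √5.5 = 0.9494/2.345 = 0.4048.
φ₁ = arccos(0.4048) ≈ 66.1°.

66.1°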